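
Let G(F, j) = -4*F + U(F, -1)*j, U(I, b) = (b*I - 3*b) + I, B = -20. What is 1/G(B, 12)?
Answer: 1/116 ≈ 0.0086207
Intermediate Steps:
U(I, b) = I - 3*b + I*b (U(I, b) = (I*b - 3*b) + I = (-3*b + I*b) + I = I - 3*b + I*b)
G(F, j) = -4*F + 3*j (G(F, j) = -4*F + (F - 3*(-1) + F*(-1))*j = -4*F + (F + 3 - F)*j = -4*F + 3*j)
1/G(B, 12) = 1/(-4*(-20) + 3*12) = 1/(80 + 36) = 1/116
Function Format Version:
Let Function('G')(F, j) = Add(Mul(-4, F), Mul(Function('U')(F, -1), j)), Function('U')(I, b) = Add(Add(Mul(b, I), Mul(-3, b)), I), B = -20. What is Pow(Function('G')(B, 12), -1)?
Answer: Rational(1, 116) ≈ 0.0086207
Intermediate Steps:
Function('U')(I, b) = Add(I, Mul(-3, b), Mul(I, b)) (Function('U')(I, b) = Add(Add(Mul(I, b), Mul(-3, b)), I) = Add(Add(Mul(-3, b), Mul(I, b)), I) = Add(I, Mul(-3, b), Mul(I, b)))
Function('G')(F, j) = Add(Mul(-4, F), Mul(3, j)) (Function('G')(F, j) = Add(Mul(-4, F), Mul(Add(F, Mul(-3, -1), Mul(F, -1)), j)) = Add(Mul(-4, F), Mul(Add(F, 3, Mul(-1, F)), j)) = Add(Mul(-4, F), Mul(3, j)))
Pow(Function('G')(B, 12), -1) = Pow(Add(Mul(-4, -20), Mul(3, 12)), -1) = Pow(Add(80, 36), -1) = Pow(116, -1) = Rational(1, 116)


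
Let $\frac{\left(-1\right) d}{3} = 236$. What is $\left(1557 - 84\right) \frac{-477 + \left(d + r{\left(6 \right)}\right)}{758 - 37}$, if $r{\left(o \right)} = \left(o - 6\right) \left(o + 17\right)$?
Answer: $- \frac{1745505}{721} \approx -2420.9$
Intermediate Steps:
$r{\left(o \right)} = \left(-6 + o\right) \left(17 + o\right)$
$d = -708$ ($d = \left(-3\right) 236 = -708$)
$\left(1557 - 84\right) \frac{-477 + \left(d + r{\left(6 \right)}\right)}{758 - 37} = \left(1557 - 84\right) \frac{-477 + \left(-708 + \left(-102 + 6^{2} + 11 \cdot 6\right)\right)}{758 - 37} = 1473 \frac{-477 + \left(-708 + \left(-102 + 36 + 66\right)\right)}{721} = 1473 \left(-477 + \left(-708 + 0\right)\right) \frac{1}{721} = 1473 \left(-477 - 708\right) \frac{1}{721} = 1473 \left(\left(-1185\right) \frac{1}{721}\right) = 1473 \left(- \frac{1185}{721}\right) = - \frac{1745505}{721}$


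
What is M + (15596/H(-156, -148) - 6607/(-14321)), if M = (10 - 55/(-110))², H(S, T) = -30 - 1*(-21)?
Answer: -836323363/515556 ≈ -1622.2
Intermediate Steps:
H(S, T) = -9 (H(S, T) = -30 + 21 = -9)
M = 441/4 (M = (10 - 55*(-1/110))² = (10 + ½)² = (21/2)² = 441/4 ≈ 110.25)
M + (15596/H(-156, -148) - 6607/(-14321)) = 441/4 + (15596/(-9) - 6607/(-14321)) = 441/4 + (15596*(-⅑) - 6607*(-1/14321)) = 441/4 + (-15596/9 + 6607/14321) = 441/4 - 223290853/128889 = -836323363/515556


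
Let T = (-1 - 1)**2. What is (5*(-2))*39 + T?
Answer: -386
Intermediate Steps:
T = 4 (T = (-2)**2 = 4)
(5*(-2))*39 + T = (5*(-2))*39 + 4 = -10*39 + 4 = -390 + 4 = -386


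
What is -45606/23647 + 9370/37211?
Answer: -1475472476/879928517 ≈ -1.6768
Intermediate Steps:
-45606/23647 + 9370/37211 = -1475472476/879928517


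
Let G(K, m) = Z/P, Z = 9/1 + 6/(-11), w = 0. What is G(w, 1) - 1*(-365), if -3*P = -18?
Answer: 8061/22 ≈ 366.41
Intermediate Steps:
P = 6 (P = -1/3*(-18) = 6)
Z = 93/11 (Z = 9*1 + 6*(-1/11) = 9 - 6/11 = 93/11 ≈ 8.4545)
G(K, m) = 31/22 (G(K, m) = (93/11)/6 = (93/11)*(1/6) = 31/22)
G(w, 1) - 1*(-365) = 31/22 - 1*(-365) = 31/22 + 365 = 8061/22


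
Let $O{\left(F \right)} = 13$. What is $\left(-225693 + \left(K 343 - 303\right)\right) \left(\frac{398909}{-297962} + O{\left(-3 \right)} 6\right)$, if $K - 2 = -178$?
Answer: $- \frac{467225918302}{21283} \approx -2.1953 \cdot 10^{7}$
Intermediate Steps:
$K = -176$ ($K = 2 - 178 = -176$)
$\left(-225693 + \left(K 343 - 303\right)\right) \left(\frac{398909}{-297962} + O{\left(-3 \right)} 6\right) = \left(-225693 - 60671\right) \left(\frac{398909}{-297962} + 13 \cdot 6\right) = \left(-225693 - 60671\right) \left(398909 \left(- \frac{1}{297962}\right) + 78\right) = \left(-225693 - 60671\right) \left(- \frac{56987}{42566} + 78\right) = \left(-286364\right) \frac{3263161}{42566} = - \frac{467225918302}{21283}$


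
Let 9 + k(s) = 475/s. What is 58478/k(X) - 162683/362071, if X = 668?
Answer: -2020655759765/286398161 ≈ -7055.4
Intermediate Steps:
k(s) = -9 + 475/s
58478/k(X) - 162683/362071 = 58478/(-9 + 475/668) - 162683/362071 = 58478/(-5537/668) - 162683/362071 = 58478*(-668/5537) - 162683/362071 = -5580472/791 - 162683/362071 = -2020655759765/286398161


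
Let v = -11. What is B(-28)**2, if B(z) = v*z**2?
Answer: 74373376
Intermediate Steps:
B(z) = -11*z**2
B(-28)**2 = (-11*(-28)**2)**2 = (-11*784)**2 = (-8624)**2 = 74373376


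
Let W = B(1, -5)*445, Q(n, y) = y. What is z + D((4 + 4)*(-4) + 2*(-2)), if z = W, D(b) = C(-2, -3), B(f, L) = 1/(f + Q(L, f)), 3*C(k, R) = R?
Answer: 443/2 ≈ 221.50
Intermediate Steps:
C(k, R) = R/3
B(f, L) = 1/(2*f) (B(f, L) = 1/(f + f) = 1/(2*f))
D(b) = -1 (D(b) = (1/3)*(-3) = -1)
W = 445/2 (W = ((1/2)/1)*445 = ((1/2)*1)*445 = (1/2)*445 = 445/2 ≈ 222.50)
z = 445/2 ≈ 222.50
z + D((4 + 4)*(-4) + 2*(-2)) = 445/2 - 1 = 443/2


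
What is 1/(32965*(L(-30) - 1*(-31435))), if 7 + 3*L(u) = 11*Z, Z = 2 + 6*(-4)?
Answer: 1/1033518680 ≈ 9.6757e-10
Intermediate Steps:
Z = -22 (Z = 2 - 24 = -22)
L(u) = -83 (L(u) = -7/3 + (11*(-22))/3 = -7/3 + (1/3)*(-242) = -7/3 - 242/3 = -83)
1/(32965*(L(-30) - 1*(-31435))) = 1/(32965*(-83 - 1*(-31435))) = 1/(32965*(-83 + 31435)) = (1/32965)/31352 = (1/32965)*(1/31352) = 1/1033518680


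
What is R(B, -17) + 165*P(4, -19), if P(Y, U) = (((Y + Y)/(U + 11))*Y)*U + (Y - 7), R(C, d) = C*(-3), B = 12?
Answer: 12009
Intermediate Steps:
R(C, d) = -3*C
P(Y, U) = -7 + Y + 2*U*Y**2/(11 + U) (P(Y, U) = (((2*Y)/(11 + U))*Y)*U + (-7 + Y) = ((2*Y/(11 + U))*Y)*U + (-7 + Y) = (2*Y**2/(11 + U))*U + (-7 + Y) = 2*U*Y**2/(11 + U) + (-7 + Y) = -7 + Y + 2*U*Y**2/(11 + U))
R(B, -17) + 165*P(4, -19) = -3*12 + 165*((-77 - 7*(-19) + 11*4 - 19*4 + 2*(-19)*4**2)/(11 - 19)) = -36 + 165*((-77 + 133 + 44 - 76 + 2*(-19)*16)/(-8)) = -36 + 165*(-(-77 + 133 + 44 - 76 - 608)/8) = -36 + 165*(-1/8*(-584)) = -36 + 165*73 = -36 + 12045 = 12009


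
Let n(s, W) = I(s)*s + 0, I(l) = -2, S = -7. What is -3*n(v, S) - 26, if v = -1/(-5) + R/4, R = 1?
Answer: -233/10 ≈ -23.300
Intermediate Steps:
v = 9/20 (v = -1/(-5) + 1/4 = -1*(-⅕) + 1*(¼) = ⅕ + ¼ = 9/20 ≈ 0.45000)
n(s, W) = -2*s (n(s, W) = -2*s + 0 = -2*s)
-3*n(v, S) - 26 = -(-6)*9/20 - 26 = -3*(-9/10) - 26 = 27/10 - 26 = -233/10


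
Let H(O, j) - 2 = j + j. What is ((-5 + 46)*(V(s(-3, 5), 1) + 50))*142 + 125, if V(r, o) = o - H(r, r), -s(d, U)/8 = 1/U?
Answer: 1520167/5 ≈ 3.0403e+5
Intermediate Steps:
s(d, U) = -8/U
H(O, j) = 2 + 2*j (H(O, j) = 2 + (j + j) = 2 + 2*j)
V(r, o) = -2 + o - 2*r (V(r, o) = o - (2 + 2*r) = o + (-2 - 2*r) = -2 + o - 2*r)
((-5 + 46)*(V(s(-3, 5), 1) + 50))*142 + 125 = ((-5 + 46)*((-2 + 1 - (-16)/5) + 50))*142 + 125 = (41*((-2 + 1 - (-16)/5) + 50))*142 + 125 = (41*((-2 + 1 - 2*(-8/5)) + 50))*142 + 125 = (41*((-2 + 1 + 16/5) + 50))*142 + 125 = (41*(11/5 + 50))*142 + 125 = (41*(261/5))*142 + 125 = (10701/5)*142 + 125 = 1519542/5 + 125 = 1520167/5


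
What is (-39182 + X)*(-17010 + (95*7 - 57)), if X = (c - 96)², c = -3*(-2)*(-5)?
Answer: 382265012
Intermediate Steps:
c = -30 (c = 6*(-5) = -30)
X = 15876 (X = (-30 - 96)² = (-126)² = 15876)
(-39182 + X)*(-17010 + (95*7 - 57)) = (-39182 + 15876)*(-17010 + (95*7 - 57)) = -23306*(-17010 + (665 - 57)) = -23306*(-17010 + 608) = -23306*(-16402) = 382265012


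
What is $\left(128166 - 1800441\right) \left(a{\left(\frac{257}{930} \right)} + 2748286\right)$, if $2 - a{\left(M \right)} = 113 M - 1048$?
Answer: $- \frac{285050805646915}{62} \approx -4.5976 \cdot 10^{12}$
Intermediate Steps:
$a{\left(M \right)} = 1050 - 113 M$ ($a{\left(M \right)} = 2 - \left(113 M - 1048\right) = 2 - \left(-1048 + 113 M\right) = 1050 - 113 M$)
$\left(128166 - 1800441\right) \left(a{\left(\frac{257}{930} \right)} + 2748286\right) = \left(128166 - 1800441\right) \left(\left(1050 - 113 \cdot \frac{257}{930}\right) + 2748286\right) = - 1672275 \left(\left(1050 - 113 \cdot 257 \cdot \frac{1}{930}\right) + 2748286\right) = - 1672275 \left(\left(1050 - \frac{29041}{930}\right) + 2748286\right) = - 1672275 \left(\frac{947459}{930} + 2748286\right) = \left(-1672275\right) \frac{2556853439}{930} = - \frac{285050805646915}{62}$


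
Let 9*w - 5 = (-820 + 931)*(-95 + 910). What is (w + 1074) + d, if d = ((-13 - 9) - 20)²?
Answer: 116012/9 ≈ 12890.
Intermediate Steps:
d = 1764 (d = (-22 - 20)² = (-42)² = 1764)
w = 90470/9 (w = 5/9 + ((-820 + 931)*(-95 + 910))/9 = 5/9 + (111*815)/9 = 5/9 + (⅑)*90465 = 5/9 + 30155/3 = 90470/9 ≈ 10052.)
(w + 1074) + d = (90470/9 + 1074) + 1764 = 100136/9 + 1764 = 116012/9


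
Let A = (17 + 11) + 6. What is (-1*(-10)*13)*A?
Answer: 4420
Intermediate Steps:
A = 34 (A = 28 + 6 = 34)
(-1*(-10)*13)*A = (-1*(-10)*13)*34 = (10*13)*34 = 130*34 = 4420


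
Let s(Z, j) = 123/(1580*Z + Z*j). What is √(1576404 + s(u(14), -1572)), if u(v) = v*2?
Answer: √4943604666/56 ≈ 1255.5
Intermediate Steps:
u(v) = 2*v
√(1576404 + s(u(14), -1572)) = √(1576404 + 123/(((2*14))*(1580 - 1572))) = √(1576404 + 123/(28*8)) = √(1576404 + 123*(1/28)*(⅛)) = √(1576404 + 123/224) = √(353114619/224) = √4943604666/56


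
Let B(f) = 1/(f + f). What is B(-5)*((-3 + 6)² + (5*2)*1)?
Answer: -19/10 ≈ -1.9000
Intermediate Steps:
B(f) = 1/(2*f)
B(-5)*((-3 + 6)² + (5*2)*1) = ((½)/(-5))*((-3 + 6)² + (5*2)*1) = ((½)*(-⅕))*(3² + 10*1) = -(9 + 10)/10 = -⅒*19 = -19/10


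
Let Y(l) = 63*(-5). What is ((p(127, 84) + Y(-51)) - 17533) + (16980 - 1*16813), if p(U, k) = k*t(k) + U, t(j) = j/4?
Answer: -15790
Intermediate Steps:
t(j) = j/4 (t(j) = j*(¼) = j/4)
p(U, k) = U + k²/4 (p(U, k) = k*(k/4) + U = k²/4 + U = U + k²/4)
Y(l) = -315
((p(127, 84) + Y(-51)) - 17533) + (16980 - 1*16813) = (((127 + (¼)*84²) - 315) - 17533) + (16980 - 1*16813) = (((127 + (¼)*7056) - 315) - 17533) + (16980 - 16813) = (((127 + 1764) - 315) - 17533) + 167 = ((1891 - 315) - 17533) + 167 = (1576 - 17533) + 167 = -15957 + 167 = -15790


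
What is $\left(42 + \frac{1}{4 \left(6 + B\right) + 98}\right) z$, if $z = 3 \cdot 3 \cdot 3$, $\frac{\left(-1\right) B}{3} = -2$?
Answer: $\frac{165591}{146} \approx 1134.2$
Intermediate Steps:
$B = 6$ ($B = \left(-3\right) \left(-2\right) = 6$)
$z = 27$ ($z = 9 \cdot 3 = 27$)
$\left(42 + \frac{1}{4 \left(6 + B\right) + 98}\right) z = \left(42 + \frac{1}{4 \left(6 + 6\right) + 98}\right) 27 = \left(42 + \frac{1}{4 \cdot 12 + 98}\right) 27 = \left(42 + \frac{1}{48 + 98}\right) 27 = \left(42 + \frac{1}{146}\right) 27 = \frac{6133}{146} \cdot 27 = \frac{165591}{146}$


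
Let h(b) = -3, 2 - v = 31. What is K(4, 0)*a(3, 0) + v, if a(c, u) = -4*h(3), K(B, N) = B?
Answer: 19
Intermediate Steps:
v = -29 (v = 2 - 1*31 = 2 - 31 = -29)
a(c, u) = 12 (a(c, u) = -4*(-3) = 12)
K(4, 0)*a(3, 0) + v = 4*12 - 29 = 48 - 29 = 19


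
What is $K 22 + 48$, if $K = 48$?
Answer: $1104$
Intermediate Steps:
$K 22 + 48 = 48 \cdot 22 + 48 = 1056 + 48 = 1104$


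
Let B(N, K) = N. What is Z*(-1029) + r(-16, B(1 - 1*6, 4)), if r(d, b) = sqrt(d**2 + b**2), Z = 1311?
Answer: -1349019 + sqrt(281) ≈ -1.3490e+6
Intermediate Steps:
r(d, b) = sqrt(b**2 + d**2)
Z*(-1029) + r(-16, B(1 - 1*6, 4)) = 1311*(-1029) + sqrt((1 - 1*6)**2 + (-16)**2) = -1349019 + sqrt((1 - 6)**2 + 256) = -1349019 + sqrt((-5)**2 + 256) = -1349019 + sqrt(25 + 256) = -1349019 + sqrt(281)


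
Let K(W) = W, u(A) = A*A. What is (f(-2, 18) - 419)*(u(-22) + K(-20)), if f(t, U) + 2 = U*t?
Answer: -212048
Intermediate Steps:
u(A) = A²
f(t, U) = -2 + U*t
(f(-2, 18) - 419)*(u(-22) + K(-20)) = ((-2 + 18*(-2)) - 419)*((-22)² - 20) = ((-2 - 36) - 419)*(484 - 20) = (-38 - 419)*464 = -457*464 = -212048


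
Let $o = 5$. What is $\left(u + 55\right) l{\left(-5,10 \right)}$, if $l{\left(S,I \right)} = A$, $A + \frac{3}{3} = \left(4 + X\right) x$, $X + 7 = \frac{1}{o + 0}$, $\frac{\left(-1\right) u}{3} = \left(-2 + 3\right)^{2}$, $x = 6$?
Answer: $- \frac{4628}{5} \approx -925.6$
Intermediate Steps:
$u = -3$ ($u = - 3 \left(-2 + 3\right)^{2} = - 3 \cdot 1^{2} = \left(-3\right) 1 = -3$)
$X = - \frac{34}{5}$ ($X = -7 + \frac{1}{5 + 0} = -7 + \frac{1}{5} = - \frac{34}{5} \approx -6.8$)
$A = - \frac{89}{5}$ ($A = -1 + \left(4 - \frac{34}{5}\right) 6 = -1 - \frac{84}{5} = - \frac{89}{5} \approx -17.8$)
$l{\left(S,I \right)} = - \frac{89}{5}$
$\left(u + 55\right) l{\left(-5,10 \right)} = \left(-3 + 55\right) \left(- \frac{89}{5}\right) = 52 \left(- \frac{89}{5}\right) = - \frac{4628}{5}$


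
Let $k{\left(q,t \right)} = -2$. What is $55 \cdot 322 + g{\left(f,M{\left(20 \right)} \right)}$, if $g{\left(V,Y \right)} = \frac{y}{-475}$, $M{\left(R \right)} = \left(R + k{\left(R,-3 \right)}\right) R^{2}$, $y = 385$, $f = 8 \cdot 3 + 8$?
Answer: $\frac{1682373}{95} \approx 17709.0$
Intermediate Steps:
$f = 32$ ($f = 24 + 8 = 32$)
$M{\left(R \right)} = R^{2} \left(-2 + R\right)$ ($M{\left(R \right)} = \left(R - 2\right) R^{2} = \left(-2 + R\right) R^{2} = R^{2} \left(-2 + R\right)$)
$g{\left(V,Y \right)} = - \frac{77}{95}$ ($g{\left(V,Y \right)} = \frac{385}{-475} = 385 \left(- \frac{1}{475}\right) = - \frac{77}{95}$)
$55 \cdot 322 + g{\left(f,M{\left(20 \right)} \right)} = 55 \cdot 322 - \frac{77}{95} = 17710 - \frac{77}{95} = \frac{1682373}{95}$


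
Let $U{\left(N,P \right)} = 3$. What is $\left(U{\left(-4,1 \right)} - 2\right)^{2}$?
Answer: $1$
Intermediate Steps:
$\left(U{\left(-4,1 \right)} - 2\right)^{2} = \left(3 - 2\right)^{2} = 1^{2} = 1$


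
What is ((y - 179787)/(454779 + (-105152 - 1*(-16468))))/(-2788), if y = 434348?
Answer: -254561/1020672860 ≈ -0.00024940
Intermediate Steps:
((y - 179787)/(454779 + (-105152 - 1*(-16468))))/(-2788) = ((434348 - 179787)/(454779 + (-105152 - 1*(-16468))))/(-2788) = (254561/(454779 + (-105152 + 16468)))*(-1/2788) = (254561/(454779 - 88684))*(-1/2788) = (254561/366095)*(-1/2788) = -254561/1020672860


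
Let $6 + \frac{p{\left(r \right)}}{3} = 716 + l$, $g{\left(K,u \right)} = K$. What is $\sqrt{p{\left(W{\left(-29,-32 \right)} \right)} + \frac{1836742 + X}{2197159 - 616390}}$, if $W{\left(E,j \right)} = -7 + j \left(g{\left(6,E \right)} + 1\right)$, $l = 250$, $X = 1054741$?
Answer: $\frac{\sqrt{800133665001123}}{526923} \approx 53.683$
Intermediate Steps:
$W{\left(E,j \right)} = -7 + 7 j$ ($W{\left(E,j \right)} = -7 + j \left(6 + 1\right) = -7 + j 7 = -7 + 7 j$)
$p{\left(r \right)} = 2880$ ($p{\left(r \right)} = -18 + 3 \left(716 + 250\right) = -18 + 3 \cdot 966 = -18 + 2898 = 2880$)
$\sqrt{p{\left(W{\left(-29,-32 \right)} \right)} + \frac{1836742 + X}{2197159 - 616390}} = \sqrt{2880 + \frac{1836742 + 1054741}{2197159 - 616390}} = \sqrt{2880 + \frac{2891483}{1580769}} = \sqrt{\frac{4555506203}{1580769}} = \frac{\sqrt{800133665001123}}{526923}$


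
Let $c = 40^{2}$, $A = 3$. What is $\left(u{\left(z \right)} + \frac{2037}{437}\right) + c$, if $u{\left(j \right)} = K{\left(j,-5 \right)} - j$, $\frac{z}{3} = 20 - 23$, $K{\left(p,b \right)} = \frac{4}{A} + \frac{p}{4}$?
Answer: $\frac{8457233}{5244} \approx 1612.7$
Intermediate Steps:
$K{\left(p,b \right)} = \frac{4}{3} + \frac{p}{4}$
$z = -9$ ($z = 3 \left(20 - 23\right) = 3 \left(-3\right) = -9$)
$c = 1600$
$u{\left(j \right)} = \frac{4}{3} - \frac{3 j}{4}$ ($u{\left(j \right)} = \left(\frac{4}{3} + \frac{j}{4}\right) - j = \frac{4}{3} - \frac{3 j}{4}$)
$\left(u{\left(z \right)} + \frac{2037}{437}\right) + c = \left(\left(\frac{4}{3} - - \frac{27}{4}\right) + \frac{2037}{437}\right) + 1600 = \left(\left(\frac{4}{3} + \frac{27}{4}\right) + 2037 \cdot \frac{1}{437}\right) + 1600 = \left(\frac{97}{12} + \frac{2037}{437}\right) + 1600 = \frac{66833}{5244} + 1600 = \frac{8457233}{5244}$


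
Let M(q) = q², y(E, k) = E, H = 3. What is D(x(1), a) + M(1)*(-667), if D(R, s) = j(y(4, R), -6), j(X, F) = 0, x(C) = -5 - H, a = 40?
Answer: -667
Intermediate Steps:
x(C) = -8 (x(C) = -5 - 1*3 = -5 - 3 = -8)
D(R, s) = 0
D(x(1), a) + M(1)*(-667) = 0 + 1²*(-667) = 0 + 1*(-667) = 0 - 667 = -667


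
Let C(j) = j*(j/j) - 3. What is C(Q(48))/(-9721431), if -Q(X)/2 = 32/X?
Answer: 13/29164293 ≈ 4.4575e-7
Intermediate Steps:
Q(X) = -64/X
C(j) = -3 + j (C(j) = j*1 - 3 = j - 3 = -3 + j)
C(Q(48))/(-9721431) = (-3 - 64/48)/(-9721431) = (-3 - 64*1/48)*(-1/9721431) = (-3 - 4/3)*(-1/9721431) = -13/3*(-1/9721431) = 13/29164293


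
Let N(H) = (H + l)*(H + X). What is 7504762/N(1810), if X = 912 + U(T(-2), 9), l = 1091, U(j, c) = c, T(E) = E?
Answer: 7504762/7922631 ≈ 0.94726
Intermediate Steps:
X = 921 (X = 912 + 9 = 921)
N(H) = (921 + H)*(1091 + H) (N(H) = (H + 1091)*(H + 921) = (1091 + H)*(921 + H) = (921 + H)*(1091 + H))
7504762/N(1810) = 7504762/(1004811 + 1810**2 + 2012*1810) = 7504762/(1004811 + 3276100 + 3641720) = 7504762/7922631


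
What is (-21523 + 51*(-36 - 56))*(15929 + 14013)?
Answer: -784929530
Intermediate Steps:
(-21523 + 51*(-36 - 56))*(15929 + 14013) = (-21523 + 51*(-92))*29942 = (-21523 - 4692)*29942 = -26215*29942 = -784929530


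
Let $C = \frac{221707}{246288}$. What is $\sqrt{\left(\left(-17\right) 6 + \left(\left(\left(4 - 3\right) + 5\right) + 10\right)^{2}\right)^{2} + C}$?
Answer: $\frac{\sqrt{89913405575595}}{61572} \approx 154.0$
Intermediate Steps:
$C = \frac{221707}{246288}$ ($C = 221707 \cdot \frac{1}{246288} = \frac{221707}{246288} \approx 0.90019$)
$\sqrt{\left(\left(-17\right) 6 + \left(\left(\left(4 - 3\right) + 5\right) + 10\right)^{2}\right)^{2} + C} = \sqrt{\left(\left(-17\right) 6 + \left(\left(\left(4 - 3\right) + 5\right) + 10\right)^{2}\right)^{2} + \frac{221707}{246288}} = \sqrt{\left(-102 + \left(\left(1 + 5\right) + 10\right)^{2}\right)^{2} + \frac{221707}{246288}} = \sqrt{\left(-102 + \left(6 + 10\right)^{2}\right)^{2} + \frac{221707}{246288}} = \sqrt{\left(-102 + 16^{2}\right)^{2} + \frac{221707}{246288}} = \sqrt{\left(-102 + 256\right)^{2} + \frac{221707}{246288}} = \sqrt{154^{2} + \frac{221707}{246288}} = \sqrt{23716 + \frac{221707}{246288}} = \sqrt{\frac{5841187915}{246288}} = \frac{\sqrt{89913405575595}}{61572}$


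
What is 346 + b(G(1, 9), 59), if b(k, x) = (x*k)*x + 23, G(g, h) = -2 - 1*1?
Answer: -10074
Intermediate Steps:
G(g, h) = -3 (G(g, h) = -2 - 1 = -3)
b(k, x) = 23 + k*x**2 (b(k, x) = (k*x)*x + 23 = k*x**2 + 23 = 23 + k*x**2)
346 + b(G(1, 9), 59) = 346 + (23 - 3*59**2) = 346 + (23 - 3*3481) = 346 + (23 - 10443) = 346 - 10420 = -10074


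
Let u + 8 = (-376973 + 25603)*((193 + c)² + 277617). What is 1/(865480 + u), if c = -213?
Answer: -1/97685967818 ≈ -1.0237e-11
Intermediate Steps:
u = -97686833298 (u = -8 + (-376973 + 25603)*((193 - 213)² + 277617) = -8 - 351370*((-20)² + 277617) = -8 - 351370*(400 + 277617) = -8 - 351370*278017 = -8 - 97686833290 = -97686833298)
1/(865480 + u) = 1/(865480 - 97686833298) = 1/(-97685967818) = -1/97685967818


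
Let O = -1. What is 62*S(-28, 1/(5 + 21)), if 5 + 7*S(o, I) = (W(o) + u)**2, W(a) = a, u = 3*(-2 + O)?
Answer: 84568/7 ≈ 12081.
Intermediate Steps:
u = -9 (u = 3*(-2 - 1) = 3*(-3) = -9)
S(o, I) = -5/7 + (-9 + o)**2/7 (S(o, I) = -5/7 + (o - 9)**2/7 = -5/7 + (-9 + o)**2/7)
62*S(-28, 1/(5 + 21)) = 62*(-5/7 + (-9 - 28)**2/7) = 62*(-5/7 + (1/7)*(-37)**2) = 62*(-5/7 + (1/7)*1369) = 62*(-5/7 + 1369/7) = 62*(1364/7) = 84568/7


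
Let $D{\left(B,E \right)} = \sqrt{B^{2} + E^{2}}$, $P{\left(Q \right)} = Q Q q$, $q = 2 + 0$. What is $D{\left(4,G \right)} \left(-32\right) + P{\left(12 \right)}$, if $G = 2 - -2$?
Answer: $288 - 128 \sqrt{2} \approx 106.98$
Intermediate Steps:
$q = 2$
$P{\left(Q \right)} = 2 Q^{2}$ ($P{\left(Q \right)} = Q Q 2 = Q^{2} \cdot 2 = 2 Q^{2}$)
$G = 4$ ($G = 2 + 2 = 4$)
$D{\left(4,G \right)} \left(-32\right) + P{\left(12 \right)} = \sqrt{4^{2} + 4^{2}} \left(-32\right) + 2 \cdot 12^{2} = \sqrt{16 + 16} \left(-32\right) + 2 \cdot 144 = \sqrt{32} \left(-32\right) + 288 = 4 \sqrt{2} \left(-32\right) + 288 = - 128 \sqrt{2} + 288 = 288 - 128 \sqrt{2}$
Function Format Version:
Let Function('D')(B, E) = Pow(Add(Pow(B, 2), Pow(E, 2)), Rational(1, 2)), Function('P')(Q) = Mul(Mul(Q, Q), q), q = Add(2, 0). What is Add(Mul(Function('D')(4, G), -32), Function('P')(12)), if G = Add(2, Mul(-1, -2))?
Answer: Add(288, Mul(-128, Pow(2, Rational(1, 2)))) ≈ 106.98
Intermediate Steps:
q = 2
Function('P')(Q) = Mul(2, Pow(Q, 2)) (Function('P')(Q) = Mul(Mul(Q, Q), 2) = Mul(Pow(Q, 2), 2) = Mul(2, Pow(Q, 2)))
G = 4 (G = Add(2, 2) = 4)
Add(Mul(Function('D')(4, G), -32), Function('P')(12)) = Add(Mul(Pow(Add(Pow(4, 2), Pow(4, 2)), Rational(1, 2)), -32), Mul(2, Pow(12, 2))) = Add(Mul(Pow(Add(16, 16), Rational(1, 2)), -32), Mul(2, 144)) = Add(Mul(Pow(32, Rational(1, 2)), -32), 288) = Add(Mul(Mul(4, Pow(2, Rational(1, 2))), -32), 288) = Add(Mul(-128, Pow(2, Rational(1, 2))), 288) = Add(288, Mul(-128, Pow(2, Rational(1, 2))))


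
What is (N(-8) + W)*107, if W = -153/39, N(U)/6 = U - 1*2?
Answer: -88917/13 ≈ -6839.8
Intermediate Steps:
N(U) = -12 + 6*U (N(U) = 6*(U - 1*2) = 6*(U - 2) = 6*(-2 + U) = -12 + 6*U)
W = -51/13 (W = -153*1/39 = -51/13 ≈ -3.9231)
(N(-8) + W)*107 = ((-12 + 6*(-8)) - 51/13)*107 = ((-12 - 48) - 51/13)*107 = (-60 - 51/13)*107 = -831/13*107 = -88917/13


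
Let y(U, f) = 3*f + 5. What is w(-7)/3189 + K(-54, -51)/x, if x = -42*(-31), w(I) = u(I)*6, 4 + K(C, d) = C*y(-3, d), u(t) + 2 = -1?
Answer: 4241716/692013 ≈ 6.1295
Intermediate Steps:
y(U, f) = 5 + 3*f
u(t) = -3 (u(t) = -2 - 1 = -3)
K(C, d) = -4 + C*(5 + 3*d)
w(I) = -18 (w(I) = -3*6 = -18)
x = 1302
w(-7)/3189 + K(-54, -51)/x = -18/3189 + (-4 - 54*(5 + 3*(-51)))/1302 = -18*1/3189 + (-4 - 54*(5 - 153))*(1/1302) = -6/1063 + (-4 - 54*(-148))*(1/1302) = -6/1063 + (-4 + 7992)*(1/1302) = -6/1063 + 7988*(1/1302) = -6/1063 + 3994/651 = 4241716/692013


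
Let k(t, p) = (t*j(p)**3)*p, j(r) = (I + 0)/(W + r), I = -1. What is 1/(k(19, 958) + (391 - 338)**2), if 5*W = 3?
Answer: 110108865257/309295800231663 ≈ 0.00035600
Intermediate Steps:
W = 3/5 (W = (1/5)*3 = 3/5 ≈ 0.60000)
j(r) = -1/(3/5 + r) (j(r) = (-1 + 0)/(3/5 + r) = -1/(3/5 + r))
k(t, p) = -125*p*t/(3 + 5*p)**3 (k(t, p) = (t*(-5/(3 + 5*p))**3)*p = (t*(-125/(3 + 5*p)**3))*p = (-125*t/(3 + 5*p)**3)*p = -125*p*t/(3 + 5*p)**3)
1/(k(19, 958) + (391 - 338)**2) = 1/(-125*958*19/(3 + 5*958)**3 + (391 - 338)**2) = 1/(-125*958*19/(3 + 4790)**3 + 53**2) = 1/(-125*958*19/4793**3 + 2809) = 1/(-125*958*19*1/110108865257 + 2809) = 1/(-2275250/110108865257 + 2809) = 1/(309295800231663/110108865257) = 110108865257/309295800231663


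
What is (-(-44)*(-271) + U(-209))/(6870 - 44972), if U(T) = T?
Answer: 12133/38102 ≈ 0.31843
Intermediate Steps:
(-(-44)*(-271) + U(-209))/(6870 - 44972) = (-(-44)*(-271) - 209)/(6870 - 44972) = (-1*11924 - 209)/(-38102) = (-11924 - 209)*(-1/38102) = -12133*(-1/38102) = 12133/38102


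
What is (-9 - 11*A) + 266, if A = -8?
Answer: 345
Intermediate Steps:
(-9 - 11*A) + 266 = (-9 - 11*(-8)) + 266 = (-9 + 88) + 266 = 79 + 266 = 345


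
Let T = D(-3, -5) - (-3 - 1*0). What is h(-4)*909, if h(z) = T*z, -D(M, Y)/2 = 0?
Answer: -10908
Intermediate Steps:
D(M, Y) = 0 (D(M, Y) = -2*0 = 0)
T = 3 (T = 0 - (-3 - 1*0) = 0 - (-3 + 0) = 0 - 1*(-3) = 0 + 3 = 3)
h(z) = 3*z
h(-4)*909 = (3*(-4))*909 = -12*909 = -10908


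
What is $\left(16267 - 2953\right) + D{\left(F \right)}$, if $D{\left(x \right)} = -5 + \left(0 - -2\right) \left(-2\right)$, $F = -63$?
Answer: $13305$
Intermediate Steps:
$D{\left(x \right)} = -9$ ($D{\left(x \right)} = -5 + \left(0 + 2\right) \left(-2\right) = -5 + 2 \left(-2\right) = -5 - 4 = -9$)
$\left(16267 - 2953\right) + D{\left(F \right)} = \left(16267 - 2953\right) - 9 = 13314 - 9 = 13305$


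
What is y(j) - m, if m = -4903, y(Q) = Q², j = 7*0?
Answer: 4903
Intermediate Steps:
j = 0
y(j) - m = 0² - 1*(-4903) = 0 + 4903 = 4903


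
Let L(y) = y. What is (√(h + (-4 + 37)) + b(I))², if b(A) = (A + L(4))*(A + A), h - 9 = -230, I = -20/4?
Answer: -88 + 40*I*√47 ≈ -88.0 + 274.23*I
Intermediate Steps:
I = -5 (I = -20*¼ = -5)
h = -221 (h = 9 - 230 = -221)
b(A) = 2*A*(4 + A) (b(A) = (A + 4)*(A + A) = (4 + A)*(2*A) = 2*A*(4 + A))
(√(h + (-4 + 37)) + b(I))² = (√(-221 + (-4 + 37)) + 2*(-5)*(4 - 5))² = (√(-221 + 33) + 2*(-5)*(-1))² = (√(-188) + 10)² = (2*I*√47 + 10)² = (10 + 2*I*√47)²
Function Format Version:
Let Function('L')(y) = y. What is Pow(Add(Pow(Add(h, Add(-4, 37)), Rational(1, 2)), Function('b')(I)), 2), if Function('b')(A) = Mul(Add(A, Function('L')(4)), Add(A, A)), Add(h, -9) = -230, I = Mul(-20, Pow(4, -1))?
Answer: Add(-88, Mul(40, I, Pow(47, Rational(1, 2)))) ≈ Add(-88.000, Mul(274.23, I))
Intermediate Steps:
I = -5 (I = Mul(-20, Rational(1, 4)) = -5)
h = -221 (h = Add(9, -230) = -221)
Function('b')(A) = Mul(2, A, Add(4, A)) (Function('b')(A) = Mul(Add(A, 4), Add(A, A)) = Mul(Add(4, A), Mul(2, A)) = Mul(2, A, Add(4, A)))
Pow(Add(Pow(Add(h, Add(-4, 37)), Rational(1, 2)), Function('b')(I)), 2) = Pow(Add(Pow(Add(-221, Add(-4, 37)), Rational(1, 2)), Mul(2, -5, Add(4, -5))), 2) = Pow(Add(Pow(Add(-221, 33), Rational(1, 2)), Mul(2, -5, -1)), 2) = Pow(Add(Pow(-188, Rational(1, 2)), 10), 2) = Pow(Add(Mul(2, I, Pow(47, Rational(1, 2))), 10), 2) = Pow(Add(10, Mul(2, I, Pow(47, Rational(1, 2)))), 2)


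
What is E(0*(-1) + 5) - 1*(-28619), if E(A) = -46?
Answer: 28573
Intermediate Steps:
E(0*(-1) + 5) - 1*(-28619) = -46 - 1*(-28619) = -46 + 28619 = 28573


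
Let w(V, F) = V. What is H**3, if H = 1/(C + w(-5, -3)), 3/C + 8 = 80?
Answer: -13824/1685159 ≈ -0.0082034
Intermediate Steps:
C = 1/24 (C = 3/(-8 + 80) = 3/72 = 3*(1/72) = 1/24 ≈ 0.041667)
H = -24/119 (H = 1/(1/24 - 5) = 1/(-119/24) = -24/119 ≈ -0.20168)
H**3 = (-24/119)**3 = -13824/1685159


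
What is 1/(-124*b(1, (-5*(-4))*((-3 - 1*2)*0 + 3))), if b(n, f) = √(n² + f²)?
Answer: -√3601/446524 ≈ -0.00013439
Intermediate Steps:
b(n, f) = √(f² + n²)
1/(-124*b(1, (-5*(-4))*((-3 - 1*2)*0 + 3))) = 1/(-124*√(((-5*(-4))*((-3 - 1*2)*0 + 3))² + 1²)) = 1/(-124*√((20*((-3 - 2)*0 + 3))² + 1)) = 1/(-124*√((20*(-5*0 + 3))² + 1)) = 1/(-124*√((20*(0 + 3))² + 1)) = 1/(-124*√((20*3)² + 1)) = 1/(-124*√(60² + 1)) = 1/(-124*√(3600 + 1)) = 1/(-124*√3601) = -√3601/446524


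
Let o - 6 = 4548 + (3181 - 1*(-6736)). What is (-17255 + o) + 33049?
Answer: 30265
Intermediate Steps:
o = 14471 (o = 6 + (4548 + (3181 - 1*(-6736))) = 6 + (4548 + (3181 + 6736)) = 6 + (4548 + 9917) = 6 + 14465 = 14471)
(-17255 + o) + 33049 = (-17255 + 14471) + 33049 = -2784 + 33049 = 30265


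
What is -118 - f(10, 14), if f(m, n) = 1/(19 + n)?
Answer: -3895/33 ≈ -118.03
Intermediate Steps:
-118 - f(10, 14) = -118 - 1/(19 + 14) = -118 - 1/33 = -3895/33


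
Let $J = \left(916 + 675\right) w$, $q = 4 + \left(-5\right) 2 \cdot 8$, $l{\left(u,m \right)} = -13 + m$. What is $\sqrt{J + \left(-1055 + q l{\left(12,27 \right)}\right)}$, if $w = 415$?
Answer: $\sqrt{658146} \approx 811.26$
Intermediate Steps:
$q = -76$ ($q = 4 - 80 = -76$)
$J = 660265$ ($J = \left(916 + 675\right) 415 = 1591 \cdot 415 = 660265$)
$\sqrt{J + \left(-1055 + q l{\left(12,27 \right)}\right)} = \sqrt{660265 - \left(1055 + 76 \left(-13 + 27\right)\right)} = \sqrt{660265 - 2119} = \sqrt{658146}$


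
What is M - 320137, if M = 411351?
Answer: 91214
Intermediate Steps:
M - 320137 = 411351 - 320137 = 91214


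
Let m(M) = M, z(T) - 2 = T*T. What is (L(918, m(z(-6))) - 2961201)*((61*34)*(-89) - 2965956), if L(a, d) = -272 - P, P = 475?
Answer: 9331741575816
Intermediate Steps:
z(T) = 2 + T**2 (z(T) = 2 + T*T = 2 + T**2)
L(a, d) = -747 (L(a, d) = -272 - 1*475 = -272 - 475 = -747)
(L(918, m(z(-6))) - 2961201)*((61*34)*(-89) - 2965956) = (-747 - 2961201)*((61*34)*(-89) - 2965956) = -2961948*(2074*(-89) - 2965956) = -2961948*(-184586 - 2965956) = -2961948*(-3150542) = 9331741575816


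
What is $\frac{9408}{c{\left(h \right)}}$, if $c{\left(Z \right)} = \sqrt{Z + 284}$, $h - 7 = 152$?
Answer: $\frac{9408 \sqrt{443}}{443} \approx 446.99$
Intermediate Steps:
$h = 159$ ($h = 7 + 152 = 159$)
$c{\left(Z \right)} = \sqrt{284 + Z}$
$\frac{9408}{c{\left(h \right)}} = \frac{9408}{\sqrt{284 + 159}} = \frac{9408}{\sqrt{443}} = 9408 \frac{\sqrt{443}}{443} = \frac{9408 \sqrt{443}}{443}$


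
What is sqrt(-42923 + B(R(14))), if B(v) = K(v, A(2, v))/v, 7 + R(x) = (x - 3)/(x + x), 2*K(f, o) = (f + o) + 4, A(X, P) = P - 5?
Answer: 114*I*sqrt(113035)/185 ≈ 207.18*I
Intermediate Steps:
A(X, P) = -5 + P
K(f, o) = 2 + f/2 + o/2 (K(f, o) = ((f + o) + 4)/2 = (4 + f + o)/2 = 2 + f/2 + o/2)
R(x) = -7 + (-3 + x)/(2*x) (R(x) = -7 + (x - 3)/(x + x) = -7 + (-3 + x)/((2*x)) = -7 + (-3 + x)*(1/(2*x)) = -7 + (-3 + x)/(2*x))
B(v) = (-1/2 + v)/v (B(v) = (2 + v/2 + (-5 + v)/2)/v = (2 + v/2 + (-5/2 + v/2))/v = (-1/2 + v)/v)
sqrt(-42923 + B(R(14))) = sqrt(-42923 + (-1/2 + (1/2)*(-3 - 13*14)/14)/(((1/2)*(-3 - 13*14)/14))) = sqrt(-42923 + (-1/2 + (1/2)*(1/14)*(-3 - 182))/(((1/2)*(1/14)*(-3 - 182)))) = sqrt(-42923 + (-1/2 + (1/2)*(1/14)*(-185))/(((1/2)*(1/14)*(-185)))) = sqrt(-42923 + (-1/2 - 185/28)/(-185/28)) = sqrt(-42923 - 28/185*(-199/28)) = sqrt(-42923 + 199/185) = sqrt(-7940556/185) = 114*I*sqrt(113035)/185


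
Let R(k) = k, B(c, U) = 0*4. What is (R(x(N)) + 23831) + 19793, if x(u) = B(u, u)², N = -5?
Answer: 43624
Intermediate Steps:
B(c, U) = 0
x(u) = 0 (x(u) = 0² = 0)
(R(x(N)) + 23831) + 19793 = (0 + 23831) + 19793 = 23831 + 19793 = 43624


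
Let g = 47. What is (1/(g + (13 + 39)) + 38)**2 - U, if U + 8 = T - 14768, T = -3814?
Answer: 196360759/9801 ≈ 20035.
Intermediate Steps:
U = -18590 (U = -8 + (-3814 - 14768) = -8 - 18582 = -18590)
(1/(g + (13 + 39)) + 38)**2 - U = (1/(47 + (13 + 39)) + 38)**2 - 1*(-18590) = (1/(47 + 52) + 38)**2 + 18590 = (1/99 + 38)**2 + 18590 = (3763/99)**2 + 18590 = 14160169/9801 + 18590 = 196360759/9801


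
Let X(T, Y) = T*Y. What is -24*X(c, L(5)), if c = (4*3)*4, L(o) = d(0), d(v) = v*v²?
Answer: 0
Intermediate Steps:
d(v) = v³
L(o) = 0 (L(o) = 0³ = 0)
c = 48 (c = 12*4 = 48)
-24*X(c, L(5)) = -1152*0 = -24*0 = 0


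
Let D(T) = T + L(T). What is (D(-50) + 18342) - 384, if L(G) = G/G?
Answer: 17909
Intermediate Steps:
L(G) = 1
D(T) = 1 + T (D(T) = T + 1 = 1 + T)
(D(-50) + 18342) - 384 = ((1 - 50) + 18342) - 384 = (-49 + 18342) - 384 = 18293 - 384 = 17909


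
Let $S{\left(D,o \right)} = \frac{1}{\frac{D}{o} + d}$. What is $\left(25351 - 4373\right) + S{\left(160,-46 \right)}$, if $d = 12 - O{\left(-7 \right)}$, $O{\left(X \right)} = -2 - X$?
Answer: $\frac{1699241}{81} \approx 20978.0$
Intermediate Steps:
$d = 7$ ($d = 12 - \left(-2 - -7\right) = 12 - \left(-2 + 7\right) = 12 - 5 = 7$)
$S{\left(D,o \right)} = \frac{1}{7 + \frac{D}{o}}$ ($S{\left(D,o \right)} = \frac{1}{\frac{D}{o} + 7} = \frac{1}{7 + \frac{D}{o}}$)
$\left(25351 - 4373\right) + S{\left(160,-46 \right)} = \left(25351 - 4373\right) - \frac{46}{160 + 7 \left(-46\right)} = 20978 - \frac{46}{160 - 322} = 20978 - \frac{46}{-162} = 20978 - - \frac{23}{81} = 20978 + \frac{23}{81} = \frac{1699241}{81}$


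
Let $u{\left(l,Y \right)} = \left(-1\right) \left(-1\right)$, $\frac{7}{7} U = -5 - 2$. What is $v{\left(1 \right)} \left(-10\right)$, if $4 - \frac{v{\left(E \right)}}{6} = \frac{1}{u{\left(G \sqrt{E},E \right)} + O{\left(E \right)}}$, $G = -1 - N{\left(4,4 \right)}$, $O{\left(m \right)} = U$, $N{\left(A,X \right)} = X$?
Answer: $-250$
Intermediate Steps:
$U = -7$ ($U = -5 - 2 = -7$)
$O{\left(m \right)} = -7$
$G = -5$ ($G = -1 - 4 = -5$)
$u{\left(l,Y \right)} = 1$
$v{\left(E \right)} = 25$ ($v{\left(E \right)} = 24 - \frac{6}{1 - 7} = 24 - \frac{6}{-6} = 24 - -1 = 24 + 1 = 25$)
$v{\left(1 \right)} \left(-10\right) = 25 \left(-10\right) = -250$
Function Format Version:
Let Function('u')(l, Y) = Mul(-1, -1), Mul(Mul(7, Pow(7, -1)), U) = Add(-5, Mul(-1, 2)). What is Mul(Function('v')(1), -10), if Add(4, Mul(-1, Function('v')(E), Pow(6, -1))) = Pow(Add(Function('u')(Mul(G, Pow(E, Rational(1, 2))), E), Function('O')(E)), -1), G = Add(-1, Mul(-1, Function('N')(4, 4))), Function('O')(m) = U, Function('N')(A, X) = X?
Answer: -250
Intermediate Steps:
U = -7 (U = Add(-5, Mul(-1, 2)) = Add(-5, -2) = -7)
Function('O')(m) = -7
G = -5 (G = Add(-1, Mul(-1, 4)) = Add(-1, -4) = -5)
Function('u')(l, Y) = 1
Function('v')(E) = 25 (Function('v')(E) = Add(24, Mul(-6, Pow(Add(1, -7), -1))) = Add(24, Mul(-6, Pow(-6, -1))) = Add(24, Mul(-6, Rational(-1, 6))) = Add(24, 1) = 25)
Mul(Function('v')(1), -10) = Mul(25, -10) = -250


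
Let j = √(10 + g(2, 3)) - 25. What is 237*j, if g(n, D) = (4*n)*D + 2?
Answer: -4503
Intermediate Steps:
g(n, D) = 2 + 4*D*n (g(n, D) = 4*D*n + 2 = 2 + 4*D*n)
j = -19 (j = √(10 + (2 + 4*3*2)) - 25 = √(10 + (2 + 24)) - 25 = √(10 + 26) - 25 = √36 - 25 = 6 - 25 = -19)
237*j = 237*(-19) = -4503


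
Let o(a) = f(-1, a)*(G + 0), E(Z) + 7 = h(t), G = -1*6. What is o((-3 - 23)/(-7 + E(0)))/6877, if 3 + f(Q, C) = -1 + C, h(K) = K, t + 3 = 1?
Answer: 57/27508 ≈ 0.0020721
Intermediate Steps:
t = -2 (t = -3 + 1 = -2)
G = -6
E(Z) = -9 (E(Z) = -7 - 2 = -9)
f(Q, C) = -4 + C (f(Q, C) = -3 + (-1 + C) = -4 + C)
o(a) = 24 - 6*a (o(a) = (-4 + a)*(-6 + 0) = (-4 + a)*(-6) = 24 - 6*a)
o((-3 - 23)/(-7 + E(0)))/6877 = (24 - 6*(-3 - 23)/(-7 - 9))/6877 = (24 - (-156)/(-16))*(1/6877) = (24 - (-156)*(-1)/16)*(1/6877) = (24 - 6*13/8)*(1/6877) = (24 - 39/4)*(1/6877) = (57/4)*(1/6877) = 57/27508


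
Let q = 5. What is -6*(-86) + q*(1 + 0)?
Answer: 521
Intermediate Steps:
-6*(-86) + q*(1 + 0) = -6*(-86) + 5*(1 + 0) = 516 + 5*1 = 516 + 5 = 521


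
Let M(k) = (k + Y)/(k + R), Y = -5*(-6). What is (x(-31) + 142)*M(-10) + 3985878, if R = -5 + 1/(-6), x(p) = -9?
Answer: 51814134/13 ≈ 3.9857e+6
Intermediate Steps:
Y = 30
R = -31/6 (R = -5 - ⅙ = -31/6 ≈ -5.1667)
M(k) = (30 + k)/(-31/6 + k) (M(k) = (k + 30)/(k - 31/6) = (30 + k)/(-31/6 + k))
(x(-31) + 142)*M(-10) + 3985878 = (-9 + 142)*(6*(30 - 10)/(-31 + 6*(-10))) + 3985878 = 133*(6*20/(-31 - 60)) + 3985878 = 133*(6*20/(-91)) + 3985878 = 133*(6*(-1/91)*20) + 3985878 = 133*(-120/91) + 3985878 = -2280/13 + 3985878 = 51814134/13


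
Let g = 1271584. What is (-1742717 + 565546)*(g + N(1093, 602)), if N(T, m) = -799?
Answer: -1495931249235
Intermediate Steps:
(-1742717 + 565546)*(g + N(1093, 602)) = (-1742717 + 565546)*(1271584 - 799) = -1177171*1270785 = -1495931249235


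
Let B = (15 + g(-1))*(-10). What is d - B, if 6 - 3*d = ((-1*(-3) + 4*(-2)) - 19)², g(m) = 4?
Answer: 0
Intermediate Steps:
d = -190 (d = 2 - ((-1*(-3) + 4*(-2)) - 19)²/3 = 2 - ((3 - 8) - 19)²/3 = 2 - (-5 - 19)²/3 = 2 - ⅓*(-24)² = 2 - ⅓*576 = 2 - 192 = -190)
B = -190 (B = (15 + 4)*(-10) = 19*(-10) = -190)
d - B = -190 - 1*(-190) = -190 + 190 = 0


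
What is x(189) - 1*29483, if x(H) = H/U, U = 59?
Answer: -1739308/59 ≈ -29480.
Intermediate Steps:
x(H) = H/59
x(189) - 1*29483 = (1/59)*189 - 1*29483 = 189/59 - 29483 = -1739308/59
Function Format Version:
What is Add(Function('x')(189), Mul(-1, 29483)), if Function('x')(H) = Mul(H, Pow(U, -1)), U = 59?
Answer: Rational(-1739308, 59) ≈ -29480.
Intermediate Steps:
Function('x')(H) = Mul(Rational(1, 59), H) (Function('x')(H) = Mul(H, Pow(59, -1)) = Mul(H, Rational(1, 59)) = Mul(Rational(1, 59), H))
Add(Function('x')(189), Mul(-1, 29483)) = Add(Mul(Rational(1, 59), 189), Mul(-1, 29483)) = Add(Rational(189, 59), -29483) = Rational(-1739308, 59)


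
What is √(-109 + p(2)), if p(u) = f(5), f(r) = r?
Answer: 2*I*√26 ≈ 10.198*I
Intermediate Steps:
p(u) = 5
√(-109 + p(2)) = √(-109 + 5) = √(-104) = 2*I*√26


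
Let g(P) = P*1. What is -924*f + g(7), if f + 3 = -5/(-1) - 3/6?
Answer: -1379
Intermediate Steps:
g(P) = P
f = 3/2 (f = -3 + (-5/(-1) - 3/6) = -3 + (-5*(-1) - 3*⅙) = -3 + (5 - ½) = -3 + 9/2 = 3/2 ≈ 1.5000)
-924*f + g(7) = -924*3/2 + 7 = -132*21/2 + 7 = -1386 + 7 = -1379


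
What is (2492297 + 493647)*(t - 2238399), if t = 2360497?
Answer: 364577790512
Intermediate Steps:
(2492297 + 493647)*(t - 2238399) = (2492297 + 493647)*(2360497 - 2238399) = 2985944*122098 = 364577790512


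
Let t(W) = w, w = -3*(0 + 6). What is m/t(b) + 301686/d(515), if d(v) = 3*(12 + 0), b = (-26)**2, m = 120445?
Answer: 15199/9 ≈ 1688.8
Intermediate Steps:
b = 676
d(v) = 36 (d(v) = 3*12 = 36)
w = -18 (w = -3*6 = -18)
t(W) = -18
m/t(b) + 301686/d(515) = 120445/(-18) + 301686/36 = 120445*(-1/18) + 301686*(1/36) = -120445/18 + 50281/6 = 15199/9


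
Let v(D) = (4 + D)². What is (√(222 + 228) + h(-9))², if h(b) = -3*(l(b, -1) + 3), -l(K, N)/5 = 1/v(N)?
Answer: 4534/9 - 220*√2 ≈ 192.65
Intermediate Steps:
l(K, N) = -5/(4 + N)²
h(b) = -22/3 (h(b) = -3*(-5/(4 - 1)² + 3) = -3*(-5/3² + 3) = -3*(-5*⅑ + 3) = -3*(-5/9 + 3) = -3*22/9 = -22/3)
(√(222 + 228) + h(-9))² = (√(222 + 228) - 22/3)² = (√450 - 22/3)² = (15*√2 - 22/3)² = (-22/3 + 15*√2)²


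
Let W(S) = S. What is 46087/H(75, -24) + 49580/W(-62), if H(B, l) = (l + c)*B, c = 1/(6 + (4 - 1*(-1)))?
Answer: -504698417/611475 ≈ -825.38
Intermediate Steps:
c = 1/11 (c = 1/(6 + (4 + 1)) = 1/(6 + 5) = 1/11 ≈ 0.090909)
H(B, l) = B*(1/11 + l) (H(B, l) = (l + 1/11)*B = (1/11 + l)*B = B*(1/11 + l))
46087/H(75, -24) + 49580/W(-62) = 46087/((75*(1/11 - 24))) + 49580/(-62) = 46087/((75*(-263/11))) + 49580*(-1/62) = 46087/(-19725/11) - 24790/31 = 46087*(-11/19725) - 24790/31 = -506957/19725 - 24790/31 = -504698417/611475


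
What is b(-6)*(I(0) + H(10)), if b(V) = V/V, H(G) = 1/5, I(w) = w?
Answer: ⅕ ≈ 0.20000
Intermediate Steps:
H(G) = ⅕
b(V) = 1
b(-6)*(I(0) + H(10)) = 1*(0 + ⅕) = 1*(⅕) = ⅕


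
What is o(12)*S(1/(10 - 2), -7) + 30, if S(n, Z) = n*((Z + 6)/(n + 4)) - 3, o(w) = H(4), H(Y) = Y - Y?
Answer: 30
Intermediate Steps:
H(Y) = 0
o(w) = 0
S(n, Z) = -3 + n*(6 + Z)/(4 + n) (S(n, Z) = n*((6 + Z)/(4 + n)) - 3 = n*(6 + Z)/(4 + n) - 3 = -3 + n*(6 + Z)/(4 + n))
o(12)*S(1/(10 - 2), -7) + 30 = 0*((-12 + 3/(10 - 2) - 7/(10 - 2))/(4 + 1/(10 - 2))) + 30 = 0*((-12 + 3/8 - 7/8)/(4 + 1/8)) + 30 = 0*((-12 + 3*(1/8) - 7*1/8)/(4 + 1/8)) + 30 = 0*((-12 + 3/8 - 7/8)/(33/8)) + 30 = 0*((8/33)*(-25/2)) + 30 = 0*(-100/33) + 30 = 0 + 30 = 30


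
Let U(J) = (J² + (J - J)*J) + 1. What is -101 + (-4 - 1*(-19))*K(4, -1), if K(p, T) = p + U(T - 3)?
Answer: 214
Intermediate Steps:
U(J) = 1 + J² (U(J) = (J² + 0*J) + 1 = (J² + 0) + 1 = J² + 1 = 1 + J²)
K(p, T) = 1 + p + (-3 + T)² (K(p, T) = p + (1 + (T - 3)²) = p + (1 + (-3 + T)²) = 1 + p + (-3 + T)²)
-101 + (-4 - 1*(-19))*K(4, -1) = -101 + (-4 - 1*(-19))*(1 + 4 + (-3 - 1)²) = -101 + (-4 + 19)*(1 + 4 + (-4)²) = -101 + 15*(1 + 4 + 16) = -101 + 15*21 = -101 + 315 = 214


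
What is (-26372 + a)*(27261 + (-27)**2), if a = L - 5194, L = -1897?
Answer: -936629370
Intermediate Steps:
a = -7091 (a = -1897 - 5194 = -7091)
(-26372 + a)*(27261 + (-27)**2) = (-26372 - 7091)*(27261 + (-27)**2) = -33463*(27261 + 729) = -33463*27990 = -936629370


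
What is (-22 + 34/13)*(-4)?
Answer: 1008/13 ≈ 77.538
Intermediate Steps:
(-22 + 34/13)*(-4) = -252/13*(-4) = 1008/13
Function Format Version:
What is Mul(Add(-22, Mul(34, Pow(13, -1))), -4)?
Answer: Rational(1008, 13) ≈ 77.538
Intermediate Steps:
Mul(Add(-22, Mul(34, Pow(13, -1))), -4) = Mul(Add(-22, Mul(34, Rational(1, 13))), -4) = Mul(Add(-22, Rational(34, 13)), -4) = Mul(Rational(-252, 13), -4) = Rational(1008, 13)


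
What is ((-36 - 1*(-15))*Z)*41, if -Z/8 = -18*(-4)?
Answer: 495936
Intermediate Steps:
Z = -576 (Z = -(-144)*(-4) = -8*72 = -576)
((-36 - 1*(-15))*Z)*41 = ((-36 - 1*(-15))*(-576))*41 = ((-36 + 15)*(-576))*41 = -21*(-576)*41 = 12096*41 = 495936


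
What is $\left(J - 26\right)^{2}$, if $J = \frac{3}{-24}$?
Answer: $\frac{43681}{64} \approx 682.52$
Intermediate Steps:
$J = - \frac{1}{8}$ ($J = 3 \left(- \frac{1}{24}\right) = - \frac{1}{8} \approx -0.125$)
$\left(J - 26\right)^{2} = \left(- \frac{1}{8} - 26\right)^{2} = \left(- \frac{209}{8}\right)^{2} = \frac{43681}{64}$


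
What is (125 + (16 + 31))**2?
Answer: 29584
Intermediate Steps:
(125 + (16 + 31))**2 = (125 + 47)**2 = 172**2 = 29584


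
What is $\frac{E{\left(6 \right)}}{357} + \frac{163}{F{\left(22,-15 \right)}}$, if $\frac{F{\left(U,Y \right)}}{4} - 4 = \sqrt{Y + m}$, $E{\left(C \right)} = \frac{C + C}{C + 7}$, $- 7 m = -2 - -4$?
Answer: $\frac{1766003}{338793} - \frac{163 i \sqrt{749}}{876} \approx 5.2126 - 5.0924 i$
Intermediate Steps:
$m = - \frac{2}{7}$ ($m = - \frac{-2 - -4}{7} = - \frac{-2 + 4}{7} = \left(- \frac{1}{7}\right) 2 = - \frac{2}{7} \approx -0.28571$)
$E{\left(C \right)} = \frac{2 C}{7 + C}$
$F{\left(U,Y \right)} = 16 + 4 \sqrt{- \frac{2}{7} + Y}$ ($F{\left(U,Y \right)} = 16 + 4 \sqrt{Y - \frac{2}{7}} = 16 + 4 \sqrt{- \frac{2}{7} + Y}$)
$\frac{E{\left(6 \right)}}{357} + \frac{163}{F{\left(22,-15 \right)}} = \frac{2 \cdot 6 \frac{1}{7 + 6}}{357} + \frac{163}{16 + \frac{4 \sqrt{-14 + 49 \left(-15\right)}}{7}} = 2 \cdot 6 \cdot \frac{1}{13} \cdot \frac{1}{357} + \frac{163}{16 + \frac{4 \sqrt{-14 - 735}}{7}} = 2 \cdot 6 \cdot \frac{1}{13} \cdot \frac{1}{357} + \frac{163}{16 + \frac{4 \sqrt{-749}}{7}} = \frac{12}{13} \cdot \frac{1}{357} + \frac{163}{16 + \frac{4 i \sqrt{749}}{7}} = \frac{4}{1547} + \frac{163}{16 + \frac{4 i \sqrt{749}}{7}}$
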